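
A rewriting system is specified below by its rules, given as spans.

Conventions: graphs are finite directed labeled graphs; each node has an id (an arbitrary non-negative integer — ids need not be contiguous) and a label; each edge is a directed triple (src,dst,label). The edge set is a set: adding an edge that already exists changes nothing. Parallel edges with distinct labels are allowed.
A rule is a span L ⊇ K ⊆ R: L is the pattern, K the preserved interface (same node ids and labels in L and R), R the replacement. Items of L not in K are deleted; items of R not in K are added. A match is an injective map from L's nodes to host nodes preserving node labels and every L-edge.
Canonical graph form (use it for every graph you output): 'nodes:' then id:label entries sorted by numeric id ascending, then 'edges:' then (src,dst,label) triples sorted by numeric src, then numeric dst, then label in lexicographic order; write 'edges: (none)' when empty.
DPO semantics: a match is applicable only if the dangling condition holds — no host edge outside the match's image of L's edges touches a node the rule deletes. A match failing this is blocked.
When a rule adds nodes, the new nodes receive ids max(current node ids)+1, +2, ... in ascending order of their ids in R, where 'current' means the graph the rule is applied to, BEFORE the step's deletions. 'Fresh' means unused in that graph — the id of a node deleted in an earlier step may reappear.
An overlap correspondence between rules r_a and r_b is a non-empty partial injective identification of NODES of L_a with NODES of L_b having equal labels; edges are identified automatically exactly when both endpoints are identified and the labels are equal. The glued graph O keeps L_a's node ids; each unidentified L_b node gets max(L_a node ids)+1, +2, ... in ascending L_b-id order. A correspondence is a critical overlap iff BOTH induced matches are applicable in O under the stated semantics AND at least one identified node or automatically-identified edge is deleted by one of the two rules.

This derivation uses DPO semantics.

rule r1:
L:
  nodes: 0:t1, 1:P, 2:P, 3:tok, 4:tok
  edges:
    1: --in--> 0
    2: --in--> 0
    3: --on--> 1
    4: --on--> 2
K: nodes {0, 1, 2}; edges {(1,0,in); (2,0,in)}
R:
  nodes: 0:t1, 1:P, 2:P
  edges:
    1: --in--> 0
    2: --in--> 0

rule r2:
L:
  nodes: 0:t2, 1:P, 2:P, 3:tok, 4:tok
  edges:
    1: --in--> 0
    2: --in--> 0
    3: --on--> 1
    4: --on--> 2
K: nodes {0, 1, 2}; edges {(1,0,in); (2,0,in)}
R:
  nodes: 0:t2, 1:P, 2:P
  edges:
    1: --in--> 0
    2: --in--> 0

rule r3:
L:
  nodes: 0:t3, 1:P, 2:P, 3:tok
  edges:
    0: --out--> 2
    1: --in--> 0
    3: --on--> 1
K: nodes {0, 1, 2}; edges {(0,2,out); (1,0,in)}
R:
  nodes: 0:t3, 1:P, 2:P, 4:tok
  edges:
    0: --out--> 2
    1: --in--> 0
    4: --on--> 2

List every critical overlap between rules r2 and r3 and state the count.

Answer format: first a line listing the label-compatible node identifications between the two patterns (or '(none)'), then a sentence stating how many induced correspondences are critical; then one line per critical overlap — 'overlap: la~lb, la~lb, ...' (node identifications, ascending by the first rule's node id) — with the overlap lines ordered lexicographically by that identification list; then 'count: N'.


label-compatible node identifications between L(r2) and L(r3): 1~1, 1~2, 2~1, 2~2, 3~3, 4~3
4 of the induced correspondences are critical overlaps of r2 and r3.
overlap: 1~1, 2~2, 3~3
overlap: 1~1, 3~3
overlap: 1~2, 2~1, 4~3
overlap: 2~1, 4~3
count: 4


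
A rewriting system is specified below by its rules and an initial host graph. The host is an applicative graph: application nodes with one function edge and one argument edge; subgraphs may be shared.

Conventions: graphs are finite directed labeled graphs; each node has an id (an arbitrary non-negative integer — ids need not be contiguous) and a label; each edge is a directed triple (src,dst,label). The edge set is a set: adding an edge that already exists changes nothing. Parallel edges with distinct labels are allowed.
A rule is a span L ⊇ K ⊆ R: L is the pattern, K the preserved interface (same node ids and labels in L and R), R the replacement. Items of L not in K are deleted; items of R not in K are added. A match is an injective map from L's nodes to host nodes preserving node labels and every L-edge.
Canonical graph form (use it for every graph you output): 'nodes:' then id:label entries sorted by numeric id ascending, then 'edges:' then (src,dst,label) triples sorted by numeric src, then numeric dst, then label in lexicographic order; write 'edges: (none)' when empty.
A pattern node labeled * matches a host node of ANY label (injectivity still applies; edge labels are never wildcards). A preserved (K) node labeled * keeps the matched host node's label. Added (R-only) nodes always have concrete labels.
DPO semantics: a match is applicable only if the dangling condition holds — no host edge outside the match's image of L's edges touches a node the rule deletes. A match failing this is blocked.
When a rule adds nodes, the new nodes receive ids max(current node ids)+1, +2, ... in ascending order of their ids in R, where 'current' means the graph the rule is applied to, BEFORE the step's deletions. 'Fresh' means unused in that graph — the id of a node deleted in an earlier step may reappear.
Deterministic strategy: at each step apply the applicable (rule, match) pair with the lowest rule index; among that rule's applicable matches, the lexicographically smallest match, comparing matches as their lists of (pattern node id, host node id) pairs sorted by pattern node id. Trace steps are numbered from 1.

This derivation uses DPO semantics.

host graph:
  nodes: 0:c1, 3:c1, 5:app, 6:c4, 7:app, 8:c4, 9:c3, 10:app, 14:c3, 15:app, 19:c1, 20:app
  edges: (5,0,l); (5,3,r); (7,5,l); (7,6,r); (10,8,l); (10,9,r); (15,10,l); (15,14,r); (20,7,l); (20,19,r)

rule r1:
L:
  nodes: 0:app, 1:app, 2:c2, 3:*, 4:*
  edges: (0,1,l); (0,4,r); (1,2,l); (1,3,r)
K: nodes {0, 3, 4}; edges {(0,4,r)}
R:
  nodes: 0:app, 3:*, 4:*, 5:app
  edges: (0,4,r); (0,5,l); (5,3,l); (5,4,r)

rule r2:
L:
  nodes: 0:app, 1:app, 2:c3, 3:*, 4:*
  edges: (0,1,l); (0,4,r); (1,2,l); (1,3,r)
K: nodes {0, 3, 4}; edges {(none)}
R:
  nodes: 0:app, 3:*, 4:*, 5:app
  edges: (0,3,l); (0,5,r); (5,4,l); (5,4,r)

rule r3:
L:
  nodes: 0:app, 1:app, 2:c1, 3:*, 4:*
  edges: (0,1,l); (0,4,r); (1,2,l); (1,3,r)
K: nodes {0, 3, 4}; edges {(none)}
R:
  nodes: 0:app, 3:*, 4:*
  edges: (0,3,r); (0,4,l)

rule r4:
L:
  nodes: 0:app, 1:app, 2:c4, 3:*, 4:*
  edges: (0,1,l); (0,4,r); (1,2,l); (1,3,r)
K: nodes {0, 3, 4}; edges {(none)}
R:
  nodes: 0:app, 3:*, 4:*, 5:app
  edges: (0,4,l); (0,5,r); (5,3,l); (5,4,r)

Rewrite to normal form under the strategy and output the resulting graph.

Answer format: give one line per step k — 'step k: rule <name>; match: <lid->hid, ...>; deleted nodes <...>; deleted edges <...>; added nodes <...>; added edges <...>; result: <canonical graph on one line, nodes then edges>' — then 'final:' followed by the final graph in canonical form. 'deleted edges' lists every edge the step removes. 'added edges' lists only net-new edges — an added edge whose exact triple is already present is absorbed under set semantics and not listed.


step 1: rule r3; match: 0->7, 1->5, 2->0, 3->3, 4->6; deleted nodes 0, 5; deleted edges (5,0,l); (5,3,r); (7,5,l); (7,6,r); added nodes (none); added edges (7,3,r); (7,6,l); result: nodes: 3:c1, 6:c4, 7:app, 8:c4, 9:c3, 10:app, 14:c3, 15:app, 19:c1, 20:app edges: (7,3,r); (7,6,l); (10,8,l); (10,9,r); (15,10,l); (15,14,r); (20,7,l); (20,19,r)
step 2: rule r4; match: 0->15, 1->10, 2->8, 3->9, 4->14; deleted nodes 8, 10; deleted edges (10,8,l); (10,9,r); (15,10,l); (15,14,r); added nodes 21; added edges (15,14,l); (15,21,r); (21,9,l); (21,14,r); result: nodes: 3:c1, 6:c4, 7:app, 9:c3, 14:c3, 15:app, 19:c1, 20:app, 21:app edges: (7,3,r); (7,6,l); (15,14,l); (15,21,r); (20,7,l); (20,19,r); (21,9,l); (21,14,r)
step 3: rule r4; match: 0->20, 1->7, 2->6, 3->3, 4->19; deleted nodes 6, 7; deleted edges (7,3,r); (7,6,l); (20,7,l); (20,19,r); added nodes 22; added edges (20,19,l); (20,22,r); (22,3,l); (22,19,r); result: nodes: 3:c1, 9:c3, 14:c3, 15:app, 19:c1, 20:app, 21:app, 22:app edges: (15,14,l); (15,21,r); (20,19,l); (20,22,r); (21,9,l); (21,14,r); (22,3,l); (22,19,r)
final:
nodes: 3:c1, 9:c3, 14:c3, 15:app, 19:c1, 20:app, 21:app, 22:app
edges: (15,14,l); (15,21,r); (20,19,l); (20,22,r); (21,9,l); (21,14,r); (22,3,l); (22,19,r)


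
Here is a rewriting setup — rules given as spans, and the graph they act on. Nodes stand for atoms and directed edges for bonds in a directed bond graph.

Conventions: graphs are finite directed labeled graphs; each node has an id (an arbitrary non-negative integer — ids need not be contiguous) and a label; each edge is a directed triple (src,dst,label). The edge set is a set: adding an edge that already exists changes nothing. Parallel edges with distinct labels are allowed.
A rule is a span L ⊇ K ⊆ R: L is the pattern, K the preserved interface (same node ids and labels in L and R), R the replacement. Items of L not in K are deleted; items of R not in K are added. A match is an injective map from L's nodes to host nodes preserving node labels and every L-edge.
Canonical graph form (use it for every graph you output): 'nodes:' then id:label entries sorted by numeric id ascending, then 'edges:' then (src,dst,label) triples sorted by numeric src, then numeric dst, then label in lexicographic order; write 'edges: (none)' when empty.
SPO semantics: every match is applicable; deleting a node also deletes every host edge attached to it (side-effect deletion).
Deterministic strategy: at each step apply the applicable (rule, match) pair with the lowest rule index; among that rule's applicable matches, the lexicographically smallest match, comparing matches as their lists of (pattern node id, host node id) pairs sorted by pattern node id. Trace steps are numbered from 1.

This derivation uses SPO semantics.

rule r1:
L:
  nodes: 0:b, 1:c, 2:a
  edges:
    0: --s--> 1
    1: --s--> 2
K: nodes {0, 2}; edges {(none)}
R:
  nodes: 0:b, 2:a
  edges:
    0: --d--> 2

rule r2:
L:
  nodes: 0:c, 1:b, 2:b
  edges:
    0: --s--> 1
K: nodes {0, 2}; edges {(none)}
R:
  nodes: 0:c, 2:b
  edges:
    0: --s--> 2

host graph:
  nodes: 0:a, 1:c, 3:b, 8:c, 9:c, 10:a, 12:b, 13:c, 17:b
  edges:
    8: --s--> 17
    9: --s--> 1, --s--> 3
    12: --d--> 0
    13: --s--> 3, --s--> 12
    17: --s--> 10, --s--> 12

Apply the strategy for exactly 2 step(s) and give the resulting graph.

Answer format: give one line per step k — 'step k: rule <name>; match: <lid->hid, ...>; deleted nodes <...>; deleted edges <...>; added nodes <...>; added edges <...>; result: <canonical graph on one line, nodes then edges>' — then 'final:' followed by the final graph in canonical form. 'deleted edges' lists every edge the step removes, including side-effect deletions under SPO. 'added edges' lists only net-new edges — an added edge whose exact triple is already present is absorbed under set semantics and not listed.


step 1: rule r2; match: 0->8, 1->17, 2->3; deleted nodes 17; deleted edges (8,17,s); (17,10,s); (17,12,s); added nodes (none); added edges (8,3,s); result: nodes: 0:a, 1:c, 3:b, 8:c, 9:c, 10:a, 12:b, 13:c edges: (8,3,s); (9,1,s); (9,3,s); (12,0,d); (13,3,s); (13,12,s)
step 2: rule r2; match: 0->8, 1->3, 2->12; deleted nodes 3; deleted edges (8,3,s); (9,3,s); (13,3,s); added nodes (none); added edges (8,12,s); result: nodes: 0:a, 1:c, 8:c, 9:c, 10:a, 12:b, 13:c edges: (8,12,s); (9,1,s); (12,0,d); (13,12,s)
final:
nodes: 0:a, 1:c, 8:c, 9:c, 10:a, 12:b, 13:c
edges: (8,12,s); (9,1,s); (12,0,d); (13,12,s)


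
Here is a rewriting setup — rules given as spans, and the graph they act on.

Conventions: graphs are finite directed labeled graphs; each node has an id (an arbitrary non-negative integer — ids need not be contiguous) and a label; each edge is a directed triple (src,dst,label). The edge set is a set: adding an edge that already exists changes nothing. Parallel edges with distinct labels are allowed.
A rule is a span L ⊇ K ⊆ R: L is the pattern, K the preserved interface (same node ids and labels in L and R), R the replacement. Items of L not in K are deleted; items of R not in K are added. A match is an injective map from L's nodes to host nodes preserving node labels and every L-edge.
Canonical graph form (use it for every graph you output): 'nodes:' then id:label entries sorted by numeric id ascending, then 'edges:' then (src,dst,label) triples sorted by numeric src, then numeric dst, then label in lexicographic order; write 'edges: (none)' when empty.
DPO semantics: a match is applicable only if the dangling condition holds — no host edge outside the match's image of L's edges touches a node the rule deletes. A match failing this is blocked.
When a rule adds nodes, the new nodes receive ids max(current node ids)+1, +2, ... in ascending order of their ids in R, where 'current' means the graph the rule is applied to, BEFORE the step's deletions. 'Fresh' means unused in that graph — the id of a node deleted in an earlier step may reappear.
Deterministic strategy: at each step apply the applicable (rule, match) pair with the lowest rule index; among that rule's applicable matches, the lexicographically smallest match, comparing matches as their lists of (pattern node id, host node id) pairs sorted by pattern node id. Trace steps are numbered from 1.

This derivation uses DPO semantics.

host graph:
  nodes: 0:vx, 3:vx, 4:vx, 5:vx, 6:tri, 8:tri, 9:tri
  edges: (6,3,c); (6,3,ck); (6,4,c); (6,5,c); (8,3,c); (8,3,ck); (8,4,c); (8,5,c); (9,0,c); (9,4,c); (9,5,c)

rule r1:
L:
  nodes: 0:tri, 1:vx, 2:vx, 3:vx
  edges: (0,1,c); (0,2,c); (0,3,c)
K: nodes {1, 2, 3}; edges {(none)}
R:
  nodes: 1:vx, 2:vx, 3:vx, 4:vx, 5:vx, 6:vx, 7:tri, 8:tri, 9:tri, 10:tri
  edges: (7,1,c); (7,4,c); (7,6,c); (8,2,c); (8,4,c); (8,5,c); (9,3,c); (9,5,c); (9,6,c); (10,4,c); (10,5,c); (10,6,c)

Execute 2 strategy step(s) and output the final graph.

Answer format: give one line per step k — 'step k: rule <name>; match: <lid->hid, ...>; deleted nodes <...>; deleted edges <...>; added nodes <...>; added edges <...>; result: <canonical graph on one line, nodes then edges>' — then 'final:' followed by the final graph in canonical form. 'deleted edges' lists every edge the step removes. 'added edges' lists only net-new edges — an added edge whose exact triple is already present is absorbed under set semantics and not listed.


step 1: rule r1; match: 0->9, 1->0, 2->4, 3->5; deleted nodes 9; deleted edges (9,0,c); (9,4,c); (9,5,c); added nodes 10, 11, 12, 13, 14, 15, 16; added edges (13,0,c); (13,10,c); (13,12,c); (14,4,c); (14,10,c); (14,11,c); (15,5,c); (15,11,c); (15,12,c); (16,10,c); (16,11,c); (16,12,c); result: nodes: 0:vx, 3:vx, 4:vx, 5:vx, 6:tri, 8:tri, 10:vx, 11:vx, 12:vx, 13:tri, 14:tri, 15:tri, 16:tri edges: (6,3,c); (6,3,ck); (6,4,c); (6,5,c); (8,3,c); (8,3,ck); (8,4,c); (8,5,c); (13,0,c); (13,10,c); (13,12,c); (14,4,c); (14,10,c); (14,11,c); (15,5,c); (15,11,c); (15,12,c); (16,10,c); (16,11,c); (16,12,c)
step 2: rule r1; match: 0->13, 1->0, 2->10, 3->12; deleted nodes 13; deleted edges (13,0,c); (13,10,c); (13,12,c); added nodes 17, 18, 19, 20, 21, 22, 23; added edges (20,0,c); (20,17,c); (20,19,c); (21,10,c); (21,17,c); (21,18,c); (22,12,c); (22,18,c); (22,19,c); (23,17,c); (23,18,c); (23,19,c); result: nodes: 0:vx, 3:vx, 4:vx, 5:vx, 6:tri, 8:tri, 10:vx, 11:vx, 12:vx, 14:tri, 15:tri, 16:tri, 17:vx, 18:vx, 19:vx, 20:tri, 21:tri, 22:tri, 23:tri edges: (6,3,c); (6,3,ck); (6,4,c); (6,5,c); (8,3,c); (8,3,ck); (8,4,c); (8,5,c); (14,4,c); (14,10,c); (14,11,c); (15,5,c); (15,11,c); (15,12,c); (16,10,c); (16,11,c); (16,12,c); (20,0,c); (20,17,c); (20,19,c); (21,10,c); (21,17,c); (21,18,c); (22,12,c); (22,18,c); (22,19,c); (23,17,c); (23,18,c); (23,19,c)
final:
nodes: 0:vx, 3:vx, 4:vx, 5:vx, 6:tri, 8:tri, 10:vx, 11:vx, 12:vx, 14:tri, 15:tri, 16:tri, 17:vx, 18:vx, 19:vx, 20:tri, 21:tri, 22:tri, 23:tri
edges: (6,3,c); (6,3,ck); (6,4,c); (6,5,c); (8,3,c); (8,3,ck); (8,4,c); (8,5,c); (14,4,c); (14,10,c); (14,11,c); (15,5,c); (15,11,c); (15,12,c); (16,10,c); (16,11,c); (16,12,c); (20,0,c); (20,17,c); (20,19,c); (21,10,c); (21,17,c); (21,18,c); (22,12,c); (22,18,c); (22,19,c); (23,17,c); (23,18,c); (23,19,c)


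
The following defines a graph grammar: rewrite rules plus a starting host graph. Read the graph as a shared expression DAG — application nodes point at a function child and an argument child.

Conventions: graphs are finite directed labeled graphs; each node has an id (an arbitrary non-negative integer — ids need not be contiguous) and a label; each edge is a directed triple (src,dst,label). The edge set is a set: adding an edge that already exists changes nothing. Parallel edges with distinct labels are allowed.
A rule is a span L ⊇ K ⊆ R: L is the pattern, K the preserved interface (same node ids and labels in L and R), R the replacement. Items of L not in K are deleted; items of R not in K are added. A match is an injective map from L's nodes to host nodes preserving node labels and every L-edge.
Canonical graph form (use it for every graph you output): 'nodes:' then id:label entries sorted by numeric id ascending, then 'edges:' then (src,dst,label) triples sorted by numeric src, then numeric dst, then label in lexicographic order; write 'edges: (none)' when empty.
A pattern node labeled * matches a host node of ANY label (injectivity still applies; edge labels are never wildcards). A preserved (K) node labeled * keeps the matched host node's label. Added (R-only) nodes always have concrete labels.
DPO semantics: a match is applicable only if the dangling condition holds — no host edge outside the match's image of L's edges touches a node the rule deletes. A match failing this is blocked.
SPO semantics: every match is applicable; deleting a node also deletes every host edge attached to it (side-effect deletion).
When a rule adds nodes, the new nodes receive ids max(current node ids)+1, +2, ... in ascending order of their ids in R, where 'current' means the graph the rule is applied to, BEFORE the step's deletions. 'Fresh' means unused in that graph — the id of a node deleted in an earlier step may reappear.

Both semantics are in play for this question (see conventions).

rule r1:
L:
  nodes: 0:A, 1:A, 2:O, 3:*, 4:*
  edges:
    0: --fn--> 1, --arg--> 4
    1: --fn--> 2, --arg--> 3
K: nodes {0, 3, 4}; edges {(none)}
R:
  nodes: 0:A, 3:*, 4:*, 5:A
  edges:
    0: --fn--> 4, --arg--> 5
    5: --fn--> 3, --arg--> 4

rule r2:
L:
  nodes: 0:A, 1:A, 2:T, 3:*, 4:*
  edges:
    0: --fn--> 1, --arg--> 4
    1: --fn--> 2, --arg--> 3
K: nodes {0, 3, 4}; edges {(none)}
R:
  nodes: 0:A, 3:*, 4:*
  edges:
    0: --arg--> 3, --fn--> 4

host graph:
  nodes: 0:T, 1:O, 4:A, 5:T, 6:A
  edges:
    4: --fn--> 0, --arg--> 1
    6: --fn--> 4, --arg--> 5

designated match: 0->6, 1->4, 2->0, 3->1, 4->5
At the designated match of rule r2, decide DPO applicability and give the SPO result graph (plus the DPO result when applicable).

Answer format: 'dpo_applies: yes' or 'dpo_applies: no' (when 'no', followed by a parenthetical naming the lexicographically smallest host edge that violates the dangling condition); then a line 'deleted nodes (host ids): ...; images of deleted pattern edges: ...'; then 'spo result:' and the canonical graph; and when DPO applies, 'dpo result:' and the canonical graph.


dpo_applies: yes
deleted nodes (host ids): 0, 4; images of deleted pattern edges: (4,0,fn); (4,1,arg); (6,4,fn); (6,5,arg)
spo result:
nodes: 1:O, 5:T, 6:A
edges: (6,1,arg); (6,5,fn)
dpo result:
nodes: 1:O, 5:T, 6:A
edges: (6,1,arg); (6,5,fn)


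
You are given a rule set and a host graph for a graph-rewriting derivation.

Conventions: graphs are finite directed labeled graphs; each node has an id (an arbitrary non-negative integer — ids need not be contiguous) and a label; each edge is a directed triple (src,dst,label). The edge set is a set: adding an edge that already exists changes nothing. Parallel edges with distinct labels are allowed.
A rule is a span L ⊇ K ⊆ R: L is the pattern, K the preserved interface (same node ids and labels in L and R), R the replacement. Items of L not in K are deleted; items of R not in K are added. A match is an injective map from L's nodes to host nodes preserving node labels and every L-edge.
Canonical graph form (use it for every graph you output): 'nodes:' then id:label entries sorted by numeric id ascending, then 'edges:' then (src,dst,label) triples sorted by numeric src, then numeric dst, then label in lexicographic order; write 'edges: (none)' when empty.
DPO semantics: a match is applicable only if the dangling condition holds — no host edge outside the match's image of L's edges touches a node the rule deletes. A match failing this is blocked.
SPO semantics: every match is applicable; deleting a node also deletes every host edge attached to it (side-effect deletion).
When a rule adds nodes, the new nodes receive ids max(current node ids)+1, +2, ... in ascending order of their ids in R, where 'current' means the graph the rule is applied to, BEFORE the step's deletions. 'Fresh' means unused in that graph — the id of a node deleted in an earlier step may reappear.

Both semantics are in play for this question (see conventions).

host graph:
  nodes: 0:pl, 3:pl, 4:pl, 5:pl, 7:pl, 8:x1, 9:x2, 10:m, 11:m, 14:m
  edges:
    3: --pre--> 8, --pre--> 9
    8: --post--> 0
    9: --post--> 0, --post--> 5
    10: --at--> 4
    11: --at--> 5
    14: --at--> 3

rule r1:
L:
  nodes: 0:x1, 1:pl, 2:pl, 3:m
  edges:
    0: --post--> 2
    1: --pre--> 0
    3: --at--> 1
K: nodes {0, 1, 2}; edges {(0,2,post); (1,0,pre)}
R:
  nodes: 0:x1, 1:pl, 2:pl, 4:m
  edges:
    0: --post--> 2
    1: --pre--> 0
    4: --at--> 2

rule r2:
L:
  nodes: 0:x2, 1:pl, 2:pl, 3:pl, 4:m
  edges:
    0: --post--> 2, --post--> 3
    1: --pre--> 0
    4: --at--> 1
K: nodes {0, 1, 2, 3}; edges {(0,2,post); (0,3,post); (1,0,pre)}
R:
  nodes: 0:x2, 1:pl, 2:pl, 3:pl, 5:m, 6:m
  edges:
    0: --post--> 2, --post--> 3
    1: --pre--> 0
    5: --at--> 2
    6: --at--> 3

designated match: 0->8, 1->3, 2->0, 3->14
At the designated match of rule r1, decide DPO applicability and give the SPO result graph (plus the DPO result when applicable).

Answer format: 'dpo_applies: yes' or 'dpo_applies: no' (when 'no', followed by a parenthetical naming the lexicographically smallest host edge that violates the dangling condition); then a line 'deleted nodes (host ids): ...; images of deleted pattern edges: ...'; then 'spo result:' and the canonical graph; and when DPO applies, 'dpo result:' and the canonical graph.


dpo_applies: yes
deleted nodes (host ids): 14; images of deleted pattern edges: (14,3,at)
spo result:
nodes: 0:pl, 3:pl, 4:pl, 5:pl, 7:pl, 8:x1, 9:x2, 10:m, 11:m, 15:m
edges: (3,8,pre); (3,9,pre); (8,0,post); (9,0,post); (9,5,post); (10,4,at); (11,5,at); (15,0,at)
dpo result:
nodes: 0:pl, 3:pl, 4:pl, 5:pl, 7:pl, 8:x1, 9:x2, 10:m, 11:m, 15:m
edges: (3,8,pre); (3,9,pre); (8,0,post); (9,0,post); (9,5,post); (10,4,at); (11,5,at); (15,0,at)


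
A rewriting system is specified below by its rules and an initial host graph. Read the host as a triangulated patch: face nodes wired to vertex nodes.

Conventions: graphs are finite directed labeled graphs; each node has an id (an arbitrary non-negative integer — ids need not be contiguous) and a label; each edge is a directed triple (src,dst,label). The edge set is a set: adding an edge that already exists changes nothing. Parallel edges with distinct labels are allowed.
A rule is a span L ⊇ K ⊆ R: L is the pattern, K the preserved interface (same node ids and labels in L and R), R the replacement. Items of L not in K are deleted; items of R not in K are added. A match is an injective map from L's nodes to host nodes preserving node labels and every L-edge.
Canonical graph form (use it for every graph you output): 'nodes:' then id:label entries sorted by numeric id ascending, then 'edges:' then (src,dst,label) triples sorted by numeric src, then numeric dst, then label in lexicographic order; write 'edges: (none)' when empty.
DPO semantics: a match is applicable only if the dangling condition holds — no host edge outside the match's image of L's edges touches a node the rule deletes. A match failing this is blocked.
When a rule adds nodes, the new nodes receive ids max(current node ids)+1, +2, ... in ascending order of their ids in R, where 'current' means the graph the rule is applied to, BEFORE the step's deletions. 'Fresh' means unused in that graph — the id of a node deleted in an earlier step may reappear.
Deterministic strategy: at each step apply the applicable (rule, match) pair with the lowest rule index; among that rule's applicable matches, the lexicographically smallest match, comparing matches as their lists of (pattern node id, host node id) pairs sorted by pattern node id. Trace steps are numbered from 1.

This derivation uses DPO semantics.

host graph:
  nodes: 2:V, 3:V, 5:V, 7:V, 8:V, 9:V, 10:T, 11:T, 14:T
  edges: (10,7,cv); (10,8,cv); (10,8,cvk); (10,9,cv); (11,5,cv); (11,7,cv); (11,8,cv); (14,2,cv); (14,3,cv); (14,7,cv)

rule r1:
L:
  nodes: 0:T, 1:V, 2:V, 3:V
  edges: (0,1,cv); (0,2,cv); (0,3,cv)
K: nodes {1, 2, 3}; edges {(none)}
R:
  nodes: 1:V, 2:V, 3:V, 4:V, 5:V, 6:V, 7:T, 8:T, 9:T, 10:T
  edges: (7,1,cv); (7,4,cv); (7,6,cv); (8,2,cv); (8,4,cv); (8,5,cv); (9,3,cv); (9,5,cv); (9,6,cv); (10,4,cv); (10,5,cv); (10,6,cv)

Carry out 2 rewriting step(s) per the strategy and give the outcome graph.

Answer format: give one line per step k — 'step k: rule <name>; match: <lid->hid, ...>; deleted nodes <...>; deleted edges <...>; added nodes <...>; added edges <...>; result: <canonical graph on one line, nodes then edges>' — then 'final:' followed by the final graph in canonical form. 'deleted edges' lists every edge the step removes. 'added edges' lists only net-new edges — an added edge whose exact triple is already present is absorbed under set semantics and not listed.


step 1: rule r1; match: 0->11, 1->5, 2->7, 3->8; deleted nodes 11; deleted edges (11,5,cv); (11,7,cv); (11,8,cv); added nodes 15, 16, 17, 18, 19, 20, 21; added edges (18,5,cv); (18,15,cv); (18,17,cv); (19,7,cv); (19,15,cv); (19,16,cv); (20,8,cv); (20,16,cv); (20,17,cv); (21,15,cv); (21,16,cv); (21,17,cv); result: nodes: 2:V, 3:V, 5:V, 7:V, 8:V, 9:V, 10:T, 14:T, 15:V, 16:V, 17:V, 18:T, 19:T, 20:T, 21:T edges: (10,7,cv); (10,8,cv); (10,8,cvk); (10,9,cv); (14,2,cv); (14,3,cv); (14,7,cv); (18,5,cv); (18,15,cv); (18,17,cv); (19,7,cv); (19,15,cv); (19,16,cv); (20,8,cv); (20,16,cv); (20,17,cv); (21,15,cv); (21,16,cv); (21,17,cv)
step 2: rule r1; match: 0->14, 1->2, 2->3, 3->7; deleted nodes 14; deleted edges (14,2,cv); (14,3,cv); (14,7,cv); added nodes 22, 23, 24, 25, 26, 27, 28; added edges (25,2,cv); (25,22,cv); (25,24,cv); (26,3,cv); (26,22,cv); (26,23,cv); (27,7,cv); (27,23,cv); (27,24,cv); (28,22,cv); (28,23,cv); (28,24,cv); result: nodes: 2:V, 3:V, 5:V, 7:V, 8:V, 9:V, 10:T, 15:V, 16:V, 17:V, 18:T, 19:T, 20:T, 21:T, 22:V, 23:V, 24:V, 25:T, 26:T, 27:T, 28:T edges: (10,7,cv); (10,8,cv); (10,8,cvk); (10,9,cv); (18,5,cv); (18,15,cv); (18,17,cv); (19,7,cv); (19,15,cv); (19,16,cv); (20,8,cv); (20,16,cv); (20,17,cv); (21,15,cv); (21,16,cv); (21,17,cv); (25,2,cv); (25,22,cv); (25,24,cv); (26,3,cv); (26,22,cv); (26,23,cv); (27,7,cv); (27,23,cv); (27,24,cv); (28,22,cv); (28,23,cv); (28,24,cv)
final:
nodes: 2:V, 3:V, 5:V, 7:V, 8:V, 9:V, 10:T, 15:V, 16:V, 17:V, 18:T, 19:T, 20:T, 21:T, 22:V, 23:V, 24:V, 25:T, 26:T, 27:T, 28:T
edges: (10,7,cv); (10,8,cv); (10,8,cvk); (10,9,cv); (18,5,cv); (18,15,cv); (18,17,cv); (19,7,cv); (19,15,cv); (19,16,cv); (20,8,cv); (20,16,cv); (20,17,cv); (21,15,cv); (21,16,cv); (21,17,cv); (25,2,cv); (25,22,cv); (25,24,cv); (26,3,cv); (26,22,cv); (26,23,cv); (27,7,cv); (27,23,cv); (27,24,cv); (28,22,cv); (28,23,cv); (28,24,cv)


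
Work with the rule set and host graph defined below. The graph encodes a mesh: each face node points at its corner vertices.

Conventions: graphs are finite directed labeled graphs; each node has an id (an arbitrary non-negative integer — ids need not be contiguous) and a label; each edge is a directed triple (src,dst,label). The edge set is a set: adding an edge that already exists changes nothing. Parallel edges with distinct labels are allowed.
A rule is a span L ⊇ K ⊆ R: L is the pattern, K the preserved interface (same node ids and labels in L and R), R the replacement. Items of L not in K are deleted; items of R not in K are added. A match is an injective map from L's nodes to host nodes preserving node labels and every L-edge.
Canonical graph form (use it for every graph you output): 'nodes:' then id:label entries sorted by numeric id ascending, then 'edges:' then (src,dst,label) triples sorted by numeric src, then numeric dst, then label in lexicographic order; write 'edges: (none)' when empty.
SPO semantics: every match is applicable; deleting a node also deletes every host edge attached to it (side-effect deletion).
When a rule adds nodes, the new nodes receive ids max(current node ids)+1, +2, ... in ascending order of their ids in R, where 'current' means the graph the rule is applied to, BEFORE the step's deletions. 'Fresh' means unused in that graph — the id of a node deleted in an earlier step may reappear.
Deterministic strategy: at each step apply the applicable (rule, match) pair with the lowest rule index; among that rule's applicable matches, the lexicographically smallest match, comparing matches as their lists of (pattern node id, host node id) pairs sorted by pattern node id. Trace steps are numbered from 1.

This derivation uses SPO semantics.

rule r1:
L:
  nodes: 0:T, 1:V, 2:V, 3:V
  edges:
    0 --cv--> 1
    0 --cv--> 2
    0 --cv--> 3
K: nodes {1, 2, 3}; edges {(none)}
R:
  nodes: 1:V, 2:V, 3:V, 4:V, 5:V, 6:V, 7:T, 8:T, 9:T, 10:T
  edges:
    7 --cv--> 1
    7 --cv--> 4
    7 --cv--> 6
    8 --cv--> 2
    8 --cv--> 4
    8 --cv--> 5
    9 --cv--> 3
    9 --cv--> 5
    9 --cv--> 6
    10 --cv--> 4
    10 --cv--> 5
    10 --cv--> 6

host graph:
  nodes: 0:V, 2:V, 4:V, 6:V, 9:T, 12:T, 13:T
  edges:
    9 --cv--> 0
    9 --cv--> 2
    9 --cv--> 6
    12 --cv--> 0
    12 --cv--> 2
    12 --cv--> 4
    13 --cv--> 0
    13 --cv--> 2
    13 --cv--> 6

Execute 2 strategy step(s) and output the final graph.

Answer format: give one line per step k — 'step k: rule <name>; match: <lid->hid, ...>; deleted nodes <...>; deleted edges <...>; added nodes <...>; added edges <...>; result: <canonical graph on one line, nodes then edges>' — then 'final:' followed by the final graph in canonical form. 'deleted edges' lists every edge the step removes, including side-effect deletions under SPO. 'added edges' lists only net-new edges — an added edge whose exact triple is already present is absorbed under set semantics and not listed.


step 1: rule r1; match: 0->9, 1->0, 2->2, 3->6; deleted nodes 9; deleted edges (9,0,cv); (9,2,cv); (9,6,cv); added nodes 14, 15, 16, 17, 18, 19, 20; added edges (17,0,cv); (17,14,cv); (17,16,cv); (18,2,cv); (18,14,cv); (18,15,cv); (19,6,cv); (19,15,cv); (19,16,cv); (20,14,cv); (20,15,cv); (20,16,cv); result: nodes: 0:V, 2:V, 4:V, 6:V, 12:T, 13:T, 14:V, 15:V, 16:V, 17:T, 18:T, 19:T, 20:T edges: (12,0,cv); (12,2,cv); (12,4,cv); (13,0,cv); (13,2,cv); (13,6,cv); (17,0,cv); (17,14,cv); (17,16,cv); (18,2,cv); (18,14,cv); (18,15,cv); (19,6,cv); (19,15,cv); (19,16,cv); (20,14,cv); (20,15,cv); (20,16,cv)
step 2: rule r1; match: 0->12, 1->0, 2->2, 3->4; deleted nodes 12; deleted edges (12,0,cv); (12,2,cv); (12,4,cv); added nodes 21, 22, 23, 24, 25, 26, 27; added edges (24,0,cv); (24,21,cv); (24,23,cv); (25,2,cv); (25,21,cv); (25,22,cv); (26,4,cv); (26,22,cv); (26,23,cv); (27,21,cv); (27,22,cv); (27,23,cv); result: nodes: 0:V, 2:V, 4:V, 6:V, 13:T, 14:V, 15:V, 16:V, 17:T, 18:T, 19:T, 20:T, 21:V, 22:V, 23:V, 24:T, 25:T, 26:T, 27:T edges: (13,0,cv); (13,2,cv); (13,6,cv); (17,0,cv); (17,14,cv); (17,16,cv); (18,2,cv); (18,14,cv); (18,15,cv); (19,6,cv); (19,15,cv); (19,16,cv); (20,14,cv); (20,15,cv); (20,16,cv); (24,0,cv); (24,21,cv); (24,23,cv); (25,2,cv); (25,21,cv); (25,22,cv); (26,4,cv); (26,22,cv); (26,23,cv); (27,21,cv); (27,22,cv); (27,23,cv)
final:
nodes: 0:V, 2:V, 4:V, 6:V, 13:T, 14:V, 15:V, 16:V, 17:T, 18:T, 19:T, 20:T, 21:V, 22:V, 23:V, 24:T, 25:T, 26:T, 27:T
edges: (13,0,cv); (13,2,cv); (13,6,cv); (17,0,cv); (17,14,cv); (17,16,cv); (18,2,cv); (18,14,cv); (18,15,cv); (19,6,cv); (19,15,cv); (19,16,cv); (20,14,cv); (20,15,cv); (20,16,cv); (24,0,cv); (24,21,cv); (24,23,cv); (25,2,cv); (25,21,cv); (25,22,cv); (26,4,cv); (26,22,cv); (26,23,cv); (27,21,cv); (27,22,cv); (27,23,cv)


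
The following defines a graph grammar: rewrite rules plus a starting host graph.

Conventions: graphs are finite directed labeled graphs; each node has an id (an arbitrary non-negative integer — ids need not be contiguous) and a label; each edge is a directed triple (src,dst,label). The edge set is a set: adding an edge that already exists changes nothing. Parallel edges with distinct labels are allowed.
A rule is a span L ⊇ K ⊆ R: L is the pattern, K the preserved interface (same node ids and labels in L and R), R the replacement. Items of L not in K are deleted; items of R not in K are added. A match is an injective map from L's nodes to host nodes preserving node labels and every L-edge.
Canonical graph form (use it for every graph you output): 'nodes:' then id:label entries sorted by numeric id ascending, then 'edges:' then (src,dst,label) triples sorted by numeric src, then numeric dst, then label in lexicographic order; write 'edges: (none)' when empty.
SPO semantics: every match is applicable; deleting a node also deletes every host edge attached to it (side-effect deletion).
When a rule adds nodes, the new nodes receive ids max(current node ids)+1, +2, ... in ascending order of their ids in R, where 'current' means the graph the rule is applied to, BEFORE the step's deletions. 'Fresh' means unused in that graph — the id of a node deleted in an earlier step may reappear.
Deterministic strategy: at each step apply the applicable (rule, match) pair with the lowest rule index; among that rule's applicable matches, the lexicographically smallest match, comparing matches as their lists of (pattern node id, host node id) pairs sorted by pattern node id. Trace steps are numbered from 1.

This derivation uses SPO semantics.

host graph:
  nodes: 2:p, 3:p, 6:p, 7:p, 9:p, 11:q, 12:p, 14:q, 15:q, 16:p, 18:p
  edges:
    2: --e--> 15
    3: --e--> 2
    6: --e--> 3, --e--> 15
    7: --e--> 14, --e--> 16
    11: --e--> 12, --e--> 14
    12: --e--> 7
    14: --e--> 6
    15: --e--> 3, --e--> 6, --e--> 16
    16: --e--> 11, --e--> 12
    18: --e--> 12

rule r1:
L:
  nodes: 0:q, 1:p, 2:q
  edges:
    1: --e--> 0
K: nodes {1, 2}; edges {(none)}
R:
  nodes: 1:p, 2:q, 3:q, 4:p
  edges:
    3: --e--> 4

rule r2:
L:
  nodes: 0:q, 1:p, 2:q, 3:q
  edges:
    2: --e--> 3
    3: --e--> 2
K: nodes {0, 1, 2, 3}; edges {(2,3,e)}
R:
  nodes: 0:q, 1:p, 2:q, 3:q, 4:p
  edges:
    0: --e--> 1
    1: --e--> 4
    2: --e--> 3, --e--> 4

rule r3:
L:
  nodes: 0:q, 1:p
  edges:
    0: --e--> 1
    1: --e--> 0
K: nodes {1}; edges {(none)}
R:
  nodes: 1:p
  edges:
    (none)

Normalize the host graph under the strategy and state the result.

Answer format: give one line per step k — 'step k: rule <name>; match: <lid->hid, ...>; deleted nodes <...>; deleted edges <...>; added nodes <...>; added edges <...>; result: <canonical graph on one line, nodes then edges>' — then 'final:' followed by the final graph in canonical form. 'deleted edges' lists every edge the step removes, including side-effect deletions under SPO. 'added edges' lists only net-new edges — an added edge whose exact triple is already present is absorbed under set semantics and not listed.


step 1: rule r1; match: 0->11, 1->16, 2->14; deleted nodes 11; deleted edges (11,12,e); (11,14,e); (16,11,e); added nodes 19, 20; added edges (19,20,e); result: nodes: 2:p, 3:p, 6:p, 7:p, 9:p, 12:p, 14:q, 15:q, 16:p, 18:p, 19:q, 20:p edges: (2,15,e); (3,2,e); (6,3,e); (6,15,e); (7,14,e); (7,16,e); (12,7,e); (14,6,e); (15,3,e); (15,6,e); (15,16,e); (16,12,e); (18,12,e); (19,20,e)
step 2: rule r1; match: 0->14, 1->7, 2->15; deleted nodes 14; deleted edges (7,14,e); (14,6,e); added nodes 21, 22; added edges (21,22,e); result: nodes: 2:p, 3:p, 6:p, 7:p, 9:p, 12:p, 15:q, 16:p, 18:p, 19:q, 20:p, 21:q, 22:p edges: (2,15,e); (3,2,e); (6,3,e); (6,15,e); (7,16,e); (12,7,e); (15,3,e); (15,6,e); (15,16,e); (16,12,e); (18,12,e); (19,20,e); (21,22,e)
step 3: rule r1; match: 0->15, 1->2, 2->19; deleted nodes 15; deleted edges (2,15,e); (6,15,e); (15,3,e); (15,6,e); (15,16,e); added nodes 23, 24; added edges (23,24,e); result: nodes: 2:p, 3:p, 6:p, 7:p, 9:p, 12:p, 16:p, 18:p, 19:q, 20:p, 21:q, 22:p, 23:q, 24:p edges: (3,2,e); (6,3,e); (7,16,e); (12,7,e); (16,12,e); (18,12,e); (19,20,e); (21,22,e); (23,24,e)
final:
nodes: 2:p, 3:p, 6:p, 7:p, 9:p, 12:p, 16:p, 18:p, 19:q, 20:p, 21:q, 22:p, 23:q, 24:p
edges: (3,2,e); (6,3,e); (7,16,e); (12,7,e); (16,12,e); (18,12,e); (19,20,e); (21,22,e); (23,24,e)


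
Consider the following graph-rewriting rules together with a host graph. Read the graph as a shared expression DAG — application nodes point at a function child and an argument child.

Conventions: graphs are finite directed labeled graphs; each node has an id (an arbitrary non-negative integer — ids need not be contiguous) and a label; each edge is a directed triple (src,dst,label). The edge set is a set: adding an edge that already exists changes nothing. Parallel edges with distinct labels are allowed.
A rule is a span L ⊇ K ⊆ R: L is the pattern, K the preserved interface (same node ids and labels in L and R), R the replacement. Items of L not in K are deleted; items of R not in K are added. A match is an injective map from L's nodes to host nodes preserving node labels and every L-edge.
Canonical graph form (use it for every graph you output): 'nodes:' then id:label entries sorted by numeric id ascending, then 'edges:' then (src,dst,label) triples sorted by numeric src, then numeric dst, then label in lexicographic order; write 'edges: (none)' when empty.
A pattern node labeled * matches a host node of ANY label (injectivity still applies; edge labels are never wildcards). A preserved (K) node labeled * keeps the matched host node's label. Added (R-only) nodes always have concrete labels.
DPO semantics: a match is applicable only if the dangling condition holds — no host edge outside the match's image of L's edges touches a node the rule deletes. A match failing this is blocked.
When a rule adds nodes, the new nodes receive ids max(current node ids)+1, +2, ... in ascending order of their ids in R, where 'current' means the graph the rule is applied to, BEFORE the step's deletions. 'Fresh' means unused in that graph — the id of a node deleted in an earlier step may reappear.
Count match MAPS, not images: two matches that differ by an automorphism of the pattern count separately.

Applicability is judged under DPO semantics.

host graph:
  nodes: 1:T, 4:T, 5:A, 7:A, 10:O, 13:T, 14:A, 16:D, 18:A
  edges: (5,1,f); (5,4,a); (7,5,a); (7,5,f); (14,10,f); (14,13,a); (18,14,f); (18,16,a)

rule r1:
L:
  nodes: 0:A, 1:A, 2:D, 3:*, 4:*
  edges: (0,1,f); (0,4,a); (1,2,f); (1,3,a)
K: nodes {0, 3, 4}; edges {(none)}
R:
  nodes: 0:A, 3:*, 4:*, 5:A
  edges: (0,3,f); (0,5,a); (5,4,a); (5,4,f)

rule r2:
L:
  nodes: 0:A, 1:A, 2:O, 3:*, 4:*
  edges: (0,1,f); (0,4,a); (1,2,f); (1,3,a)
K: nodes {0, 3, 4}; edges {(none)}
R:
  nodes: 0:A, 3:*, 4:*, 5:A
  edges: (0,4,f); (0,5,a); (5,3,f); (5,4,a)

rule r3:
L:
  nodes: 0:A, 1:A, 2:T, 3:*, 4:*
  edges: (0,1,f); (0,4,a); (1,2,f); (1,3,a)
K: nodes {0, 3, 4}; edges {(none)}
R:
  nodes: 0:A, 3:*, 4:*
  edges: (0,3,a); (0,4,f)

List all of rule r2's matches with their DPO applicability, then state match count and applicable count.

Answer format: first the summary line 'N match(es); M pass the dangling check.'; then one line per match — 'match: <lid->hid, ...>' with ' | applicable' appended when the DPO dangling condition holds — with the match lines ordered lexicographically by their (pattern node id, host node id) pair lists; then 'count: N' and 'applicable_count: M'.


1 match(es); 1 pass the dangling check.
match: 0->18, 1->14, 2->10, 3->13, 4->16 | applicable
count: 1
applicable_count: 1
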